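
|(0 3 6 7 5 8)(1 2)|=6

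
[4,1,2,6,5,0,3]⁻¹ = [5,1,2,6,0,4,3]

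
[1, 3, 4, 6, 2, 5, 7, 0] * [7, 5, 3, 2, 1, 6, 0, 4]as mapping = [0→5, 1→2, 2→1, 3→0, 4→3, 5→6, 6→4, 7→7]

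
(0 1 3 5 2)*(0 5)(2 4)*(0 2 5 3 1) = (2 3)(4 5)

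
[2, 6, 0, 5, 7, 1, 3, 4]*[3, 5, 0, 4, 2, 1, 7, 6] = [0, 7, 3, 1, 6, 5, 4, 2]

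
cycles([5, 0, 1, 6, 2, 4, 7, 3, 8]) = (0 5 4 2 1)(3 6 7)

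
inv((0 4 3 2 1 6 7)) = (0 7 6 1 2 3 4)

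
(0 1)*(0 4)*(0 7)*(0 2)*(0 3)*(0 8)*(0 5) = (0 1 4 7 2 3 8 5)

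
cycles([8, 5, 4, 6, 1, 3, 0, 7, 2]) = (0 8 2 4 1 5 3 6) 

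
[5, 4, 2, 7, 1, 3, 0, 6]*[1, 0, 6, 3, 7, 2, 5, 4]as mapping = [0→2, 1→7, 2→6, 3→4, 4→0, 5→3, 6→1, 7→5]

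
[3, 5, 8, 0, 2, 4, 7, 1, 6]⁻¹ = [3, 7, 4, 0, 5, 1, 8, 6, 2]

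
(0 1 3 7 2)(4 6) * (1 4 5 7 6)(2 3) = (0 4 1 2)(3 6 5 7)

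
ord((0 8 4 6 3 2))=6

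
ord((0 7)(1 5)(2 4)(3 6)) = 2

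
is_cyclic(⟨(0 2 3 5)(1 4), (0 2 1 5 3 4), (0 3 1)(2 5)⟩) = no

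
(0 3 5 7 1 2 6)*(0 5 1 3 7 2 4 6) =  (0 7 3 1 4 6 5 2)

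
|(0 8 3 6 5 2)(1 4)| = 6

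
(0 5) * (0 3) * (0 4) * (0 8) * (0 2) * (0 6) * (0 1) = (0 5 3 4 8 2 6 1)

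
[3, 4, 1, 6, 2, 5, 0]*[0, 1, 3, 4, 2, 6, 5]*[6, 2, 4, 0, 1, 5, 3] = [1, 4, 2, 5, 0, 3, 6]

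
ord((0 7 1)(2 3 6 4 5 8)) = 6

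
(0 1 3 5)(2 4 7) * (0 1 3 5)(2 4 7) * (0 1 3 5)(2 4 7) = (0 5 3 1)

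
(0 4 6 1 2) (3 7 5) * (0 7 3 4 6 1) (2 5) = (0 6) (1 5 4) (2 7) 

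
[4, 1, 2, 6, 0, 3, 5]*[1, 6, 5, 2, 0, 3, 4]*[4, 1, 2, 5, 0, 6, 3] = [4, 3, 6, 0, 1, 2, 5]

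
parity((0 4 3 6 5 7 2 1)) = odd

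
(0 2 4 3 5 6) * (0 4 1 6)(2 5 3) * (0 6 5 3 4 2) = (0 3 4)(1 5 6 2)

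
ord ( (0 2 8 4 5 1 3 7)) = 8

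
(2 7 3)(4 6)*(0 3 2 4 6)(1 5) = (0 3 4)(1 5)(2 7)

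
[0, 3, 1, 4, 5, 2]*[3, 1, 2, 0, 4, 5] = [3, 0, 1, 4, 5, 2]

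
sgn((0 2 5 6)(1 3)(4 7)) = -1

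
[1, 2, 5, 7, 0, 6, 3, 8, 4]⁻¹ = [4, 0, 1, 6, 8, 2, 5, 3, 7]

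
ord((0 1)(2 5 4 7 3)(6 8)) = 10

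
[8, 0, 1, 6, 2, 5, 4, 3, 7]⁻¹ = [1, 2, 4, 7, 6, 5, 3, 8, 0]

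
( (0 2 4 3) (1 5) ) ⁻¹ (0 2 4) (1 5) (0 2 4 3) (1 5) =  (1 5) (2 4 3) 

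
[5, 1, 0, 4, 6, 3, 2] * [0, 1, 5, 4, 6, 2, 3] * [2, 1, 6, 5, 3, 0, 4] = [6, 1, 2, 4, 5, 3, 0]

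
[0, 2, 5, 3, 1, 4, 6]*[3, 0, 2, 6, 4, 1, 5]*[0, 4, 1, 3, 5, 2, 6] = [3, 1, 4, 6, 0, 5, 2]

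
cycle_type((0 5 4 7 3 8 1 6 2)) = 9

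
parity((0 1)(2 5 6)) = odd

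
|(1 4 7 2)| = 4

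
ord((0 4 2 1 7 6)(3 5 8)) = 6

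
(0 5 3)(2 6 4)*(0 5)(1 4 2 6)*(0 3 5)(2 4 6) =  (0 3)(1 6 4 2)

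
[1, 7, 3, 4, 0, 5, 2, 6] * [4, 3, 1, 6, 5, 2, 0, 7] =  [3, 7, 6, 5, 4, 2, 1, 0]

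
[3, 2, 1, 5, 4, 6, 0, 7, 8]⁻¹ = [6, 2, 1, 0, 4, 3, 5, 7, 8]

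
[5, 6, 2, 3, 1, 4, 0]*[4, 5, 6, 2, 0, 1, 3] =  [1, 3, 6, 2, 5, 0, 4]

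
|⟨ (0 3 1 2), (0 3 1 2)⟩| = 4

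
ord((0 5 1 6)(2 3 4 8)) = 4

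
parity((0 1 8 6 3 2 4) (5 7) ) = odd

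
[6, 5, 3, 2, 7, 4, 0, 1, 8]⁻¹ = [6, 7, 3, 2, 5, 1, 0, 4, 8]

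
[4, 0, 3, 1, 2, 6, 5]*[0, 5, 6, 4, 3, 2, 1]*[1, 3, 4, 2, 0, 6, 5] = [2, 1, 0, 6, 5, 3, 4]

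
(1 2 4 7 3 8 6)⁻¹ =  (1 6 8 3 7 4 2)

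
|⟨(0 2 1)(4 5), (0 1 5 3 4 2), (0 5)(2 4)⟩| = 720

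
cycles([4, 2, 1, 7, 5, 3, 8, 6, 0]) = (0 4 5 3 7 6 8)(1 2)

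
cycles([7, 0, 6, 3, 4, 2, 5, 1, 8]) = (0 7 1) (2 6 5) 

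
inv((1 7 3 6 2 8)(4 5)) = (1 8 2 6 3 7)(4 5)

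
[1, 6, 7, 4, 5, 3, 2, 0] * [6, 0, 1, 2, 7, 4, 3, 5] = [0, 3, 5, 7, 4, 2, 1, 6]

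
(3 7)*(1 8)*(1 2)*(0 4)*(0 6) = (0 4 6)(1 8 2)(3 7)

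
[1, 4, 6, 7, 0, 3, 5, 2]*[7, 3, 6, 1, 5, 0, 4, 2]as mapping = [0→3, 1→5, 2→4, 3→2, 4→7, 5→1, 6→0, 7→6]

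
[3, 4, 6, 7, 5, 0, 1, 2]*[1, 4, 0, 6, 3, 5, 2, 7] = [6, 3, 2, 7, 5, 1, 4, 0]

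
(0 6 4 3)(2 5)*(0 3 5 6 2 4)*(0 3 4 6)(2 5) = (0 5 6 3 4 2)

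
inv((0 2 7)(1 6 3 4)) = (0 7 2)(1 4 3 6)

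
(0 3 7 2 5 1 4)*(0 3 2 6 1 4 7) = (0 2 5 4 3)(1 7 6)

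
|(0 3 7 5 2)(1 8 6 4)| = 20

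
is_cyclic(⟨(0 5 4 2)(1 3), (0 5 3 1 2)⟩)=no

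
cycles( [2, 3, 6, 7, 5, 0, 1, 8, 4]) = (0 2 6 1 3 7 8 4 5)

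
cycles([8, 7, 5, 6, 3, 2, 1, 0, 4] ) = (0 8 4 3 6 1 7)(2 5)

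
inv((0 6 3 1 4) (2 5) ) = (0 4 1 3 6) (2 5) 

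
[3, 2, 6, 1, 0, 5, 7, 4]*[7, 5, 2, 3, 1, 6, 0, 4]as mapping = [0→3, 1→2, 2→0, 3→5, 4→7, 5→6, 6→4, 7→1]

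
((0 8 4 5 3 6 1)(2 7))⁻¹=(0 1 6 3 5 4 8)(2 7)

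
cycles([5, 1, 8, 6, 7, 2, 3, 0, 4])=(0 5 2 8 4 7)(3 6)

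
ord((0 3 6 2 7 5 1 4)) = 8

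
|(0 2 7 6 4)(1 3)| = 10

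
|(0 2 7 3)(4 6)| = 4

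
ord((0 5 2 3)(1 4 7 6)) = 4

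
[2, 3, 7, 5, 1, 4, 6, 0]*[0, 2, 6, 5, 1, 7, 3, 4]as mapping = [0→6, 1→5, 2→4, 3→7, 4→2, 5→1, 6→3, 7→0]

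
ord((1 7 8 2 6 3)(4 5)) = 6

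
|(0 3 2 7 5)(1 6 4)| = 15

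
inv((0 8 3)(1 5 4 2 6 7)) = (0 3 8)(1 7 6 2 4 5)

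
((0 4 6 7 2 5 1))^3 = (0 7 1 6 5 4 2)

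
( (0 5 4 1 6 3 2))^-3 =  (0 6 5 3 4 2 1)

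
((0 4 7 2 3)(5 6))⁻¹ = (0 3 2 7 4)(5 6)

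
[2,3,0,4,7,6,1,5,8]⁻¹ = [2,6,0,1,3,7,5,4,8]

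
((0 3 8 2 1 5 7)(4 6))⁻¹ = (0 7 5 1 2 8 3)(4 6)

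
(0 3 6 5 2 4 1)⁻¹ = (0 1 4 2 5 6 3)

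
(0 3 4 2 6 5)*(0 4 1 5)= (0 3 1 5 4 2 6)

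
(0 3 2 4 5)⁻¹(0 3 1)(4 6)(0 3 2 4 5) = (1 3 2)(5 6)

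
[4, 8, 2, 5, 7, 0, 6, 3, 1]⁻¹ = [5, 8, 2, 7, 0, 3, 6, 4, 1]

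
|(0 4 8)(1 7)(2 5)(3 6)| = 6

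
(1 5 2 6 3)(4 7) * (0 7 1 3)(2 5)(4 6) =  (0 7 6)(1 2 4)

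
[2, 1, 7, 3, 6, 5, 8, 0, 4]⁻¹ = [7, 1, 0, 3, 8, 5, 4, 2, 6]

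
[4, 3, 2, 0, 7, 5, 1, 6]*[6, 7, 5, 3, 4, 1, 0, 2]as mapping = [0→4, 1→3, 2→5, 3→6, 4→2, 5→1, 6→7, 7→0]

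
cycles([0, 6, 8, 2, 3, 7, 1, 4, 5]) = (1 6)(2 8 5 7 4 3)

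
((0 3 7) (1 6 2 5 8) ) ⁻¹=(0 7 3) (1 8 5 2 6) 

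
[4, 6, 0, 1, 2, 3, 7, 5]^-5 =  [4, 1, 0, 3, 2, 5, 6, 7]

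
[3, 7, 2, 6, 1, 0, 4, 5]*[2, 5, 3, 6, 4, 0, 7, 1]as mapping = [0→6, 1→1, 2→3, 3→7, 4→5, 5→2, 6→4, 7→0]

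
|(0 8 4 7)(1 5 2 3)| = 4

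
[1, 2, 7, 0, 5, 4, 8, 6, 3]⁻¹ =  [3, 0, 1, 8, 5, 4, 7, 2, 6]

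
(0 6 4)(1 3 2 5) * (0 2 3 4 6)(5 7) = (1 4 2 7 5)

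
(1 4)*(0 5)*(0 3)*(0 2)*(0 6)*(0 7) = (0 5 3 2 6 7)(1 4)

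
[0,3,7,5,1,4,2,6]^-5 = [0,4,7,1,5,3,2,6]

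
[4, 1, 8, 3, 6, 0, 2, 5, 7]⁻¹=[5, 1, 6, 3, 0, 7, 4, 8, 2]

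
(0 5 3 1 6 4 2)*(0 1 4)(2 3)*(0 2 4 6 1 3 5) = (2 3 6)(4 5)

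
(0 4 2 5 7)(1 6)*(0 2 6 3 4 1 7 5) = (0 1 3 4 6 7 2)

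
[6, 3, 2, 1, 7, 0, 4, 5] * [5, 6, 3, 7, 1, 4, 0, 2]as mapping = [0→0, 1→7, 2→3, 3→6, 4→2, 5→5, 6→1, 7→4]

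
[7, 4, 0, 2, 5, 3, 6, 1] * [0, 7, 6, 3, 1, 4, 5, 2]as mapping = [0→2, 1→1, 2→0, 3→6, 4→4, 5→3, 6→5, 7→7]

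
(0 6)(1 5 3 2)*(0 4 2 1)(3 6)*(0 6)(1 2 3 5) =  (0 5)(2 6 4 3)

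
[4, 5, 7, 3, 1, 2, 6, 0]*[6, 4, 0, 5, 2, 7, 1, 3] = [2, 7, 3, 5, 4, 0, 1, 6]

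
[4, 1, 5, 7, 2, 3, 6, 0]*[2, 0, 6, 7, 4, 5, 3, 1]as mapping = [0→4, 1→0, 2→5, 3→1, 4→6, 5→7, 6→3, 7→2]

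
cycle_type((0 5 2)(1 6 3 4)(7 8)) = 2.3.4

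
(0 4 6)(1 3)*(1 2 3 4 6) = (0 6)(1 4)(2 3)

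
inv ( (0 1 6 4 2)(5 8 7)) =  (0 2 4 6 1)(5 7 8)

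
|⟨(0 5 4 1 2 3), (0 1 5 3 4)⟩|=720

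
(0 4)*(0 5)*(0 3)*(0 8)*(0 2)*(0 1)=(0 4 5 3 8 2 1)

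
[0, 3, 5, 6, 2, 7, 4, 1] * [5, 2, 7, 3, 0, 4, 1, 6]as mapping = [0→5, 1→3, 2→4, 3→1, 4→7, 5→6, 6→0, 7→2]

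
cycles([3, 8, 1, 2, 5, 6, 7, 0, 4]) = (0 3 2 1 8 4 5 6 7)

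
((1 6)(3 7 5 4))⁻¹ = (1 6)(3 4 5 7)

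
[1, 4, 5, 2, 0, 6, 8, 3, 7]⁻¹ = [4, 0, 3, 7, 1, 2, 5, 8, 6]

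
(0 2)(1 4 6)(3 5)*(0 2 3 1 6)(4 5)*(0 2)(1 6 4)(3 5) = (0 5 6 4 2)(1 3)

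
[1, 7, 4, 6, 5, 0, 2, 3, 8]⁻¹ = [5, 0, 6, 7, 2, 4, 3, 1, 8]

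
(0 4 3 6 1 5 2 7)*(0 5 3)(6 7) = (0 4)(1 3 7 5 2 6)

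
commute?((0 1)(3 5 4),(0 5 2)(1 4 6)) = no:(0 1)(3 5 4)*(0 5 2)(1 4 6) = (0 4 3 2)(1 5 6),(0 5 2)(1 4 6)*(0 1)(3 5 4) = (0 4 6)(1 3 5 2)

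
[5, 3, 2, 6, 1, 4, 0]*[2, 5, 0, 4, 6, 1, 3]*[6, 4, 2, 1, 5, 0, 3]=[4, 5, 6, 1, 0, 3, 2]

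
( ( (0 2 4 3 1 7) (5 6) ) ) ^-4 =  (0 4 1) (2 3 7) 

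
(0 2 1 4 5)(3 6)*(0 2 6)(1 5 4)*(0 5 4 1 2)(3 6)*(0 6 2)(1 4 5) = (0 3 1)(2 5 6)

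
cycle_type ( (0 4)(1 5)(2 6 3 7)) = 2^2.4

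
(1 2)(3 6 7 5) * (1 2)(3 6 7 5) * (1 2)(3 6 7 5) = (1 2)(3 5 7 6)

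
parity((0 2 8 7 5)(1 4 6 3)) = odd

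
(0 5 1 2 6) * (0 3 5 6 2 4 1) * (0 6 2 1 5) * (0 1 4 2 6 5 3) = (0 6)(1 2 4 3)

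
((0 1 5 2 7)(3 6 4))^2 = (0 5 7 1 2)(3 4 6)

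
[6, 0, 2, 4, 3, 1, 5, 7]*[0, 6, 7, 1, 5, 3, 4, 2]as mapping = [0→4, 1→0, 2→7, 3→5, 4→1, 5→6, 6→3, 7→2]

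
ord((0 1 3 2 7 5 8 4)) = 8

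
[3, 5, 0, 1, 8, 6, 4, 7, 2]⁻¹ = [2, 3, 8, 0, 6, 1, 5, 7, 4]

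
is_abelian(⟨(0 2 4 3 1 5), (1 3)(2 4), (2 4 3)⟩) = no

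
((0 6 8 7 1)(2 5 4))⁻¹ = (0 1 7 8 6)(2 4 5)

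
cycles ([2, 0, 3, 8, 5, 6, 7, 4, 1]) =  (0 2 3 8 1)(4 5 6 7)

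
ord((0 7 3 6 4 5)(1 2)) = 6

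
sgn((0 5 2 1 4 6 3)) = 1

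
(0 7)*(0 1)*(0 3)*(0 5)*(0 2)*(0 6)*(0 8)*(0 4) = (0 7 1 3 5 2 6 8 4)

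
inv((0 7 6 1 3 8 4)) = (0 4 8 3 1 6 7)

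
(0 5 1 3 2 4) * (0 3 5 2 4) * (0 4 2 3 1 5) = (0 3 2 4 1)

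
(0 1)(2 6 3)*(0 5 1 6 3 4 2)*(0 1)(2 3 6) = (0 2 6 4 3 1 5)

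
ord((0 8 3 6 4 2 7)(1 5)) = 14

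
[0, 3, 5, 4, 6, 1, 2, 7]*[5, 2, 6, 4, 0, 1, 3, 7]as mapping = [0→5, 1→4, 2→1, 3→0, 4→3, 5→2, 6→6, 7→7]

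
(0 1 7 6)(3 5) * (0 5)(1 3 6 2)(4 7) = (0 3)(1 4 7 2)(5 6)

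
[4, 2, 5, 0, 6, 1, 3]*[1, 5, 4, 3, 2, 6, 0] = [2, 4, 6, 1, 0, 5, 3]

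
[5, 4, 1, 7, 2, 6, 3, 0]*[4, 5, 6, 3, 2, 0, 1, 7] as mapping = [0→0, 1→2, 2→5, 3→7, 4→6, 5→1, 6→3, 7→4] 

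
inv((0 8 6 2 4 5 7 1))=(0 1 7 5 4 2 6 8)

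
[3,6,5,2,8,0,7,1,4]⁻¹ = [5,7,3,0,8,2,1,6,4]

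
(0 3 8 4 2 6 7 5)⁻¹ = (0 5 7 6 2 4 8 3)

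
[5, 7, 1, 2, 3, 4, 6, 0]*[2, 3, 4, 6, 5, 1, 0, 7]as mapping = [0→1, 1→7, 2→3, 3→4, 4→6, 5→5, 6→0, 7→2]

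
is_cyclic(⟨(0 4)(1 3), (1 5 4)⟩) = no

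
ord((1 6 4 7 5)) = 5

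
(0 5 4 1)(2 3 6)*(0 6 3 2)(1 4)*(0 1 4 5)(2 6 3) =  (1 3 2 6)(4 5)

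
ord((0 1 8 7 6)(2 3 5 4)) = 20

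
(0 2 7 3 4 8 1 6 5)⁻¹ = (0 5 6 1 8 4 3 7 2)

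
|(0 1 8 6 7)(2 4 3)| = 15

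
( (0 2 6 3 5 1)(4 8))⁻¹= (0 1 5 3 6 2)(4 8)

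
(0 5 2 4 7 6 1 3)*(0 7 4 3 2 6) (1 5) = (0 1 2 3 7) (5 6) 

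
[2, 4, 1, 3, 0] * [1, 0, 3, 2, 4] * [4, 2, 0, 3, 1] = [3, 1, 4, 0, 2]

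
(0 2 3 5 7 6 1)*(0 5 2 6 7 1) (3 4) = (0 6) (1 5) (2 4 3) 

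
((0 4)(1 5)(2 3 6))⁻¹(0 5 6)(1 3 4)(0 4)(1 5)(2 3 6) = (0 5 6)(1 2 4)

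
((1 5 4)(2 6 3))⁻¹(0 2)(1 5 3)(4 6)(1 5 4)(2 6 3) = (0 6)(1 3)(2 5 4)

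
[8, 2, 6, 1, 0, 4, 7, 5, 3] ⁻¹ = [4, 3, 1, 8, 5, 7, 2, 6, 0] 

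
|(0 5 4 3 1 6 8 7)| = 8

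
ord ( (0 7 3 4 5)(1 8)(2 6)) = 10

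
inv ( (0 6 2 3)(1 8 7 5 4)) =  (0 3 2 6)(1 4 5 7 8)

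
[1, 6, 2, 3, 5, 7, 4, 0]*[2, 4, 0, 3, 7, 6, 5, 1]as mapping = [0→4, 1→5, 2→0, 3→3, 4→6, 5→1, 6→7, 7→2]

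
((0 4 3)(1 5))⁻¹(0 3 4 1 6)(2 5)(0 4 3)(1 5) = (0 3 5 6 4)(1 2)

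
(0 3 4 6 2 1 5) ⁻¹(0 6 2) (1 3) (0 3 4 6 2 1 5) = (1 3 2) (4 5) 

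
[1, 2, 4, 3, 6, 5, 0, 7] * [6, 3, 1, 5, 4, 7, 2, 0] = [3, 1, 4, 5, 2, 7, 6, 0]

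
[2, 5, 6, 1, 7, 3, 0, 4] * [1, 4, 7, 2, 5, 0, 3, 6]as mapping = [0→7, 1→0, 2→3, 3→4, 4→6, 5→2, 6→1, 7→5]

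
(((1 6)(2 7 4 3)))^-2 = (2 4)(3 7)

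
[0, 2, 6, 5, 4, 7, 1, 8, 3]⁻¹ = [0, 6, 1, 8, 4, 3, 2, 5, 7]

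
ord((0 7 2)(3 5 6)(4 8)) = 6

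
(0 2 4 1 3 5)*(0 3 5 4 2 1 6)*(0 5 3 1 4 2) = (0 4 6 5 1 3 2)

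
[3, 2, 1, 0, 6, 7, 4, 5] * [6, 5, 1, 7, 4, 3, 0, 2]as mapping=[0→7, 1→1, 2→5, 3→6, 4→0, 5→2, 6→4, 7→3]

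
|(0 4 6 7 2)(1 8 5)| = 15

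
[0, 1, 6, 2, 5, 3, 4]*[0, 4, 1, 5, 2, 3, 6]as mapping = [0→0, 1→4, 2→6, 3→1, 4→3, 5→5, 6→2]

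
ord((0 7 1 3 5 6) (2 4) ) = 6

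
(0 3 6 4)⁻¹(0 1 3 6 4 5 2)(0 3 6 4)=(0 5 2 3 1 6 4)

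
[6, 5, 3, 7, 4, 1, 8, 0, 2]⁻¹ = [7, 5, 8, 2, 4, 1, 0, 3, 6]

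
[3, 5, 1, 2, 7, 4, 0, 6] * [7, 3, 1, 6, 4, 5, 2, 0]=[6, 5, 3, 1, 0, 4, 7, 2]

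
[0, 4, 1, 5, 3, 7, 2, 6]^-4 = [0, 5, 3, 6, 7, 2, 4, 1]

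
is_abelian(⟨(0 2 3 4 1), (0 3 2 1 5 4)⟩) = no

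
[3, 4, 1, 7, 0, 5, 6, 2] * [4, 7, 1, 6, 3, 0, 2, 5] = [6, 3, 7, 5, 4, 0, 2, 1]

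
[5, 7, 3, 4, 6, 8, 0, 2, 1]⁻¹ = [6, 8, 7, 2, 3, 0, 4, 1, 5]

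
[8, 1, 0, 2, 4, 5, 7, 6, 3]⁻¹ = [2, 1, 3, 8, 4, 5, 7, 6, 0]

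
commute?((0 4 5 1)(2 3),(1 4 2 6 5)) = no:(0 4 5 1)(2 3) * (1 4 2 6 5) = (0 2 3 6 5 4 1),(1 4 2 6 5) * (0 4 5 1)(2 3) = (0 4 3 2 6 1 5)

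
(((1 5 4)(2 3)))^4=(1 5 4)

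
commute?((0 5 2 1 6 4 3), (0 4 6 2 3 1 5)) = no:(0 5 2 1 6 4 3) * (0 4 6 2 3 1 5) = (1 2 5 3 4), (0 4 6 2 3 1 5) * (0 5 2 1 6 4 3) = (0 3 6 1 2)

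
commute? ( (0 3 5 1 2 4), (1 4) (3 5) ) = no: (0 3 5 1 2 4) * (1 4) (3 5) = (0 5 4) (1 2), (1 4) (3 5) * (0 3 5 1 2 4) = (0 3 1) (2 4) 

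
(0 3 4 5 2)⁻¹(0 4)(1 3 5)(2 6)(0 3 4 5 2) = (0 6)(1 4 2)(3 5)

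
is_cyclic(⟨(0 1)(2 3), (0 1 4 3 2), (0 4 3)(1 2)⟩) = no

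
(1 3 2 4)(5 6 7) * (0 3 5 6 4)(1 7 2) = (0 3 1 5 4 7 6 2)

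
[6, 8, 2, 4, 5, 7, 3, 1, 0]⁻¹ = [8, 7, 2, 6, 3, 4, 0, 5, 1]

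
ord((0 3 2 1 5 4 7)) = 7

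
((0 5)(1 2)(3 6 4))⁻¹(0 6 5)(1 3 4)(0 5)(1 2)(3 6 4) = (0 5 4)(2 6 3)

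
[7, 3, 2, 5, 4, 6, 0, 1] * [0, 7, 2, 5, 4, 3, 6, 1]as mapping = [0→1, 1→5, 2→2, 3→3, 4→4, 5→6, 6→0, 7→7]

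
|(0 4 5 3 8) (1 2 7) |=15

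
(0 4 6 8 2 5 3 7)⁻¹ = (0 7 3 5 2 8 6 4)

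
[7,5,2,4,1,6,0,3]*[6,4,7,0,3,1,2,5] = [5,1,7,3,4,2,6,0]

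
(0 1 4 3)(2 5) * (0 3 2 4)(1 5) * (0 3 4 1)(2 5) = (0 2)(1 3 4 5)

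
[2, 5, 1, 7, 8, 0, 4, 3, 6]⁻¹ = [5, 2, 0, 7, 6, 1, 8, 3, 4]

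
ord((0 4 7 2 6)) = 5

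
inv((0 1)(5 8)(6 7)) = (0 1)(5 8)(6 7)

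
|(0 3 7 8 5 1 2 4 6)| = 9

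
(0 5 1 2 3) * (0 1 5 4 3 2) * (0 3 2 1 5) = (0 4 2 1 3 5)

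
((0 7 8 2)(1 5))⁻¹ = (0 2 8 7)(1 5)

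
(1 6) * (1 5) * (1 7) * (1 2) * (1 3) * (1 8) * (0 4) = (0 4)(1 6 5 7 2 3 8)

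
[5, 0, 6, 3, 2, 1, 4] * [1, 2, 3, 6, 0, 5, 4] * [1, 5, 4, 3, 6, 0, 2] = [0, 5, 6, 2, 3, 4, 1]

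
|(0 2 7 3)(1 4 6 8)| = 4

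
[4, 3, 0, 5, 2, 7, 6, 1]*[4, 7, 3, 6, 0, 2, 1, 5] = [0, 6, 4, 2, 3, 5, 1, 7]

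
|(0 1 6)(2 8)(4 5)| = 6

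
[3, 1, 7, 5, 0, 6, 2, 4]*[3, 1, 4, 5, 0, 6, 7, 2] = [5, 1, 2, 6, 3, 7, 4, 0]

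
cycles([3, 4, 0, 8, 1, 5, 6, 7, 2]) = (0 3 8 2) (1 4) 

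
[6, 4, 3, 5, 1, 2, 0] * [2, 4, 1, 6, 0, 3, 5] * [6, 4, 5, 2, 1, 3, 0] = [3, 6, 0, 2, 1, 4, 5]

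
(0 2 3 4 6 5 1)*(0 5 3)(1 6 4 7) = (0 2)(1 5 6 3 7)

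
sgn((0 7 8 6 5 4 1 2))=-1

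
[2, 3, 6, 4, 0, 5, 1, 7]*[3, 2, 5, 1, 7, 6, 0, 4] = [5, 1, 0, 7, 3, 6, 2, 4]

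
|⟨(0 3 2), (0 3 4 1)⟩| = 120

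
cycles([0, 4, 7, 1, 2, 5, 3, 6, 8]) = (1 4 2 7 6 3)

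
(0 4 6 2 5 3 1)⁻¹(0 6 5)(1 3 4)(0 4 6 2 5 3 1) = (0 1 6)(2 3 4)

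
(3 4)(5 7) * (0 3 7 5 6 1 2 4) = (0 3)(1 2 4 7 6)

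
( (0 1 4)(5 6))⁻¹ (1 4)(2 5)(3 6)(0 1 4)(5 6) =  (0 4)(2 6)(3 5)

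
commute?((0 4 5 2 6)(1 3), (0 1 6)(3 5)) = no:(0 4 5 2 6)(1 3)*(0 1 6)(3 5) = (0 4 3 6 1 5 2), (0 1 6)(3 5)*(0 4 5 2 6)(1 3) = (0 3 2 6 4 5 1)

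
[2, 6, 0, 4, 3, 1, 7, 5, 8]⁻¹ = [2, 5, 0, 4, 3, 7, 1, 6, 8]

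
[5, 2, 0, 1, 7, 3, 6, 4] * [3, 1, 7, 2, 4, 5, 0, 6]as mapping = [0→5, 1→7, 2→3, 3→1, 4→6, 5→2, 6→0, 7→4]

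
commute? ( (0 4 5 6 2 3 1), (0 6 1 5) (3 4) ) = no: (0 4 5 6 2 3 1) * (0 6 1 5) (3 4) = (0 3 5 1 6 2 4), (0 6 1 5) (3 4) * (0 4 5 6 2 3 1) = (0 2 3 5 4 1 6) 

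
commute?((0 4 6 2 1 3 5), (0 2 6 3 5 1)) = no:(0 4 6 2 1 3 5)*(0 2 6 3 5 1) = (0 4 3 1 5 2), (0 2 6 3 5 1)*(0 4 6 2 1 3 5) = (0 1 4 6 5 3)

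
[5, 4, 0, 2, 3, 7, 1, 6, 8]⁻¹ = [2, 6, 3, 4, 1, 0, 7, 5, 8]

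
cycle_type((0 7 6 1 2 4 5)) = 7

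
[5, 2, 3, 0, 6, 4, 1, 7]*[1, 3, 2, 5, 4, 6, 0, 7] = [6, 2, 5, 1, 0, 4, 3, 7]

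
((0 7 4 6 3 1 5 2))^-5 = (0 6 5 7 3 2 4 1)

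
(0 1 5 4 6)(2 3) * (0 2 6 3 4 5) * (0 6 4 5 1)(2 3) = (1 6 3 4 2 5)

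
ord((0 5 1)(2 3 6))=3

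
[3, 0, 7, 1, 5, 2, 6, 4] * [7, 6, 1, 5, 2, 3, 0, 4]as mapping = [0→5, 1→7, 2→4, 3→6, 4→3, 5→1, 6→0, 7→2]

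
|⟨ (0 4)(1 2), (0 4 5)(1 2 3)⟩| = 6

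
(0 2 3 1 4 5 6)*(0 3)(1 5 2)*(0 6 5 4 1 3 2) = (0 3 4)(2 6)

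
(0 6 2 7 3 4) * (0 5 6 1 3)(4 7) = (0 1 3 7)(2 4 5 6)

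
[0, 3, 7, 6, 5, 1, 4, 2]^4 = [0, 5, 2, 1, 6, 4, 3, 7]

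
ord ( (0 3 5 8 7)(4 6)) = 10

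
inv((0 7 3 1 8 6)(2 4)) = (0 6 8 1 3 7)(2 4)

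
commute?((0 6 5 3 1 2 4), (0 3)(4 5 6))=no:(0 6 5 3 1 2 4) * (0 3)(4 5 6)=(0 4 3 1 2 5), (0 3)(4 5 6) * (0 6 5 3 1 2 4)=(0 1 2 4 3 6)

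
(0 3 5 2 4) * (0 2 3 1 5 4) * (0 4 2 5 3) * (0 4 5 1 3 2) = (0 3)(1 2 5 4)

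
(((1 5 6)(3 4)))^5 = (1 6 5)(3 4)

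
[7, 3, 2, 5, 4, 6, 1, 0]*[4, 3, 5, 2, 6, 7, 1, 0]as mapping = [0→0, 1→2, 2→5, 3→7, 4→6, 5→1, 6→3, 7→4]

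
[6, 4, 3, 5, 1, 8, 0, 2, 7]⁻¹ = [6, 4, 7, 2, 1, 3, 0, 8, 5]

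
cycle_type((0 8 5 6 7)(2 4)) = 2.5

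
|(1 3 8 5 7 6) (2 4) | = 6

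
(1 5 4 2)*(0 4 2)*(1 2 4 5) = (0 5 4)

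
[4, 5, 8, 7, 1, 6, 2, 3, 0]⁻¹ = [8, 4, 6, 7, 0, 1, 5, 3, 2]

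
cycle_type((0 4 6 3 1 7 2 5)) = 8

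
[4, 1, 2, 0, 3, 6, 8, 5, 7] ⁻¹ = [3, 1, 2, 4, 0, 7, 5, 8, 6] 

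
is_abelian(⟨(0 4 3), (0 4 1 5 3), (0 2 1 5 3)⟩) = no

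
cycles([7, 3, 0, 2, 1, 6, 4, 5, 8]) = (0 7 5 6 4 1 3 2)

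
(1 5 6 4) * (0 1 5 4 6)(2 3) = (0 1 4 5)(2 3)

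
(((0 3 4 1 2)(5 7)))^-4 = (0 3 4 1 2)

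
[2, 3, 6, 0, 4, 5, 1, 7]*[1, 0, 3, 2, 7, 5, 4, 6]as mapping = [0→3, 1→2, 2→4, 3→1, 4→7, 5→5, 6→0, 7→6]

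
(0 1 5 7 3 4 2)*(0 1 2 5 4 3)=(0 2 1 4 5 7)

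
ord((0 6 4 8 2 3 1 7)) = 8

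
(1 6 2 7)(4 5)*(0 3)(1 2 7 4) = (0 3)(1 6 7 2 4 5)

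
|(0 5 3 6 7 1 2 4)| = 8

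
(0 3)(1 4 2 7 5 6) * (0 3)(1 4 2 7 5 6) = (1 2 5)(4 7 6)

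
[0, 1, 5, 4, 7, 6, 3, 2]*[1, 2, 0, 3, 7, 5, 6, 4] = [1, 2, 5, 7, 4, 6, 3, 0]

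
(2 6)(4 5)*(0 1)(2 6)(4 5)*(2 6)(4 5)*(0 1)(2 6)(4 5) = ()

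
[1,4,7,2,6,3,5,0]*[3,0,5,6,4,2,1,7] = [0,4,7,5,1,6,2,3]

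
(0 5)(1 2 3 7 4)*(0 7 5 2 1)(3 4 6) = (0 2 4)(3 5 7 6)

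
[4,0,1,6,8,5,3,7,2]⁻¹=[1,2,8,6,0,5,3,7,4]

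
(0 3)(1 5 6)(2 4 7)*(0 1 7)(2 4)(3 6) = (0 6 7 4)(1 5 3)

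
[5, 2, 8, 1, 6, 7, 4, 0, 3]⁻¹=[7, 3, 1, 8, 6, 0, 4, 5, 2]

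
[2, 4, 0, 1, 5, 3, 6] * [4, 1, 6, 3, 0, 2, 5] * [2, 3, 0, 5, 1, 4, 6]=[6, 2, 1, 3, 0, 5, 4]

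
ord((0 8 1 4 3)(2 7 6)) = 15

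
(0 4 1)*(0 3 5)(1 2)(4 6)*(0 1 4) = (0 6)(1 3 5)(2 4)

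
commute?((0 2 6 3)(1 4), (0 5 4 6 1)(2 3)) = no:(0 2 6 3)(1 4)*(0 5 4 6 1)(2 3) = (0 3 5 4)(1 6 2), (0 5 4 6 1)(2 3)*(0 2 6 3)(1 4) = (0 5 1 2)(3 6 4)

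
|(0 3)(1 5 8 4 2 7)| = 6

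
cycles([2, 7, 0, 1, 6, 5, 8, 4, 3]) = (0 2)(1 7 4 6 8 3)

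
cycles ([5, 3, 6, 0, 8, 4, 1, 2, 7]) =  (0 5 4 8 7 2 6 1 3)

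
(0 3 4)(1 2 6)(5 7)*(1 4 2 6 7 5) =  (0 3 2 7 1 6 4)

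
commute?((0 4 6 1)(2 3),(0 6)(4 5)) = no:(0 4 6 1)(2 3)*(0 6)(4 5) = (0 5 4)(1 6)(2 3),(0 6)(4 5)*(0 4 6 1)(2 3) = (0 1)(2 3)(4 5 6)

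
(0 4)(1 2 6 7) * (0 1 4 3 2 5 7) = (0 3 2 6)(1 5 7 4)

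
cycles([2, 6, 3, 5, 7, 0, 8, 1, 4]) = (0 2 3 5)(1 6 8 4 7)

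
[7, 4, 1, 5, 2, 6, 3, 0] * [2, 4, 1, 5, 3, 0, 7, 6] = [6, 3, 4, 0, 1, 7, 5, 2]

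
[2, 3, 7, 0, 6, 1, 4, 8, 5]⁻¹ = [3, 5, 0, 1, 6, 8, 4, 2, 7]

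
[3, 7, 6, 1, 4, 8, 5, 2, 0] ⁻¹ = [8, 3, 7, 0, 4, 6, 2, 1, 5] 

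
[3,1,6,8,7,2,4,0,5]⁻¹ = [7,1,5,0,6,8,2,4,3]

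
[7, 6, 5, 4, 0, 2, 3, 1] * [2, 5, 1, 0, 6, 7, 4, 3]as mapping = [0→3, 1→4, 2→7, 3→6, 4→2, 5→1, 6→0, 7→5]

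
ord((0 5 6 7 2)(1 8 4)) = 15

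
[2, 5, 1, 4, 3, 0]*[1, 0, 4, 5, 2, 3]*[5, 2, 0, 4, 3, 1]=[3, 4, 5, 0, 1, 2]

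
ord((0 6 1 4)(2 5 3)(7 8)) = 12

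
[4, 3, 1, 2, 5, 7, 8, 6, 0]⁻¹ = [8, 2, 3, 1, 0, 4, 7, 5, 6]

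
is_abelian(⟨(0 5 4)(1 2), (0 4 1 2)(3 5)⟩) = no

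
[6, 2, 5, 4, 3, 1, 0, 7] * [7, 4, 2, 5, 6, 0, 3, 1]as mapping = [0→3, 1→2, 2→0, 3→6, 4→5, 5→4, 6→7, 7→1]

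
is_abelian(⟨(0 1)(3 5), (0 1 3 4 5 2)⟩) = no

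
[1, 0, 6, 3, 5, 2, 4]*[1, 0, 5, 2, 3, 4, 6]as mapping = [0→0, 1→1, 2→6, 3→2, 4→4, 5→5, 6→3]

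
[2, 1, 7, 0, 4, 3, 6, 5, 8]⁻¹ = [3, 1, 0, 5, 4, 7, 6, 2, 8]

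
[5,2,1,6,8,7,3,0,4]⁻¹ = [7,2,1,6,8,0,3,5,4]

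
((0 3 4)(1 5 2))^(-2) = (0 3 4)(1 5 2)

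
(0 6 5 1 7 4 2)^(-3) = (0 7 6 4 5 2 1)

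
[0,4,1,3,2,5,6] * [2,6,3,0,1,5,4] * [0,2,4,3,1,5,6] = [4,2,6,0,3,5,1]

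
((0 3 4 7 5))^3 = (0 7 3 5 4)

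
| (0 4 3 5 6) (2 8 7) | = 15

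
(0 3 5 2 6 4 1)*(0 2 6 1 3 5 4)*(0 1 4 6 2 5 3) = (0 3 6 1 5 2 4) 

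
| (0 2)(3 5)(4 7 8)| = 6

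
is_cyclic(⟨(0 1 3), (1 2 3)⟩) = no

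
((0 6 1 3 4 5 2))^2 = (0 1 4 2 6 3 5)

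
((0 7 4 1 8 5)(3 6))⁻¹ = (0 5 8 1 4 7)(3 6)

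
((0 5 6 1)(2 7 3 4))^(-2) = (0 6)(1 5)(2 3)(4 7)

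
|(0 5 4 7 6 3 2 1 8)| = 9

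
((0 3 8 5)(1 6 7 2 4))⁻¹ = (0 5 8 3)(1 4 2 7 6)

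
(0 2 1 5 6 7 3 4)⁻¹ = (0 4 3 7 6 5 1 2)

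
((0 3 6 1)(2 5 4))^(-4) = (2 4 5)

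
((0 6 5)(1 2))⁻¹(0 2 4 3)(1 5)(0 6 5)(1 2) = (0 2)(1 4 3 6)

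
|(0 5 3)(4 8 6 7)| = 12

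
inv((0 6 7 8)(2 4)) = (0 8 7 6)(2 4)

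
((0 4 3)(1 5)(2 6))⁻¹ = (0 3 4)(1 5)(2 6)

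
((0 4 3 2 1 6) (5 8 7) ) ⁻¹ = (0 6 1 2 3 4) (5 7 8) 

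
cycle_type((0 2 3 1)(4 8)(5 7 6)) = 2.3.4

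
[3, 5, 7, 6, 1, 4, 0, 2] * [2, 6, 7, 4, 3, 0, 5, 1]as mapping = [0→4, 1→0, 2→1, 3→5, 4→6, 5→3, 6→2, 7→7]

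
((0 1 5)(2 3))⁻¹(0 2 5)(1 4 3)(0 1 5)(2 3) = (0 1 3)(2 5 4)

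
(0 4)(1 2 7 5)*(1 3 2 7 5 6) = (0 4)(1 7 6)(2 5 3)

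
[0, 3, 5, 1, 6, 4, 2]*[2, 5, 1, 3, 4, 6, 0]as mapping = [0→2, 1→3, 2→6, 3→5, 4→0, 5→4, 6→1]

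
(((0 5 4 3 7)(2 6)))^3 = (0 3 5 7 4)(2 6)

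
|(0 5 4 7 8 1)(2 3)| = 6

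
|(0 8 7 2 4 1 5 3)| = 8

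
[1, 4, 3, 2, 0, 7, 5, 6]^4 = [1, 4, 2, 3, 0, 7, 5, 6]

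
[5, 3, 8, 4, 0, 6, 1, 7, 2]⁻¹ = [4, 6, 8, 1, 3, 0, 5, 7, 2]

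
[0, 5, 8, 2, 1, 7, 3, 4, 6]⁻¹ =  [0, 4, 3, 6, 7, 1, 8, 5, 2]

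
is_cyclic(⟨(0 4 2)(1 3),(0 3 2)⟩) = no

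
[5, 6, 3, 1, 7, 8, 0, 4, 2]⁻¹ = [6, 3, 8, 2, 7, 0, 1, 4, 5]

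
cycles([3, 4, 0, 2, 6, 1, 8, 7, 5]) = (0 3 2)(1 4 6 8 5)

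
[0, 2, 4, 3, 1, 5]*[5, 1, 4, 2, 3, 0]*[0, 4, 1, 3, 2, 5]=[5, 2, 3, 1, 4, 0]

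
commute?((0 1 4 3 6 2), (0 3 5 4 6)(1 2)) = no:(0 1 4 3 6 2)*(0 3 5 4 6)(1 2) = (0 2 3)(1 6)(4 5), (0 3 5 4 6)(1 2)*(0 1 4 3 6 2) = (0 6 1)(2 4)(3 5)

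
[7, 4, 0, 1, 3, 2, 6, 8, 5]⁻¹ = [2, 3, 5, 4, 1, 8, 6, 0, 7]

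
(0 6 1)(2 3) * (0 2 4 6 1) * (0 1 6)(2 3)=(0 6 1 3 4)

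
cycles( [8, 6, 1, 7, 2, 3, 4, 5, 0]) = (0 8)(1 6 4 2)(3 7 5)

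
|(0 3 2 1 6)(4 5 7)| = 15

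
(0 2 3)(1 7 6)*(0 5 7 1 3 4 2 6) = (0 6 3 5 7)(2 4)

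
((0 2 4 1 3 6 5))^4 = (0 3 2 6 4 5 1)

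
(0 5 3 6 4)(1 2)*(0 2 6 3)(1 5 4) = (0 4 2 5)(1 6)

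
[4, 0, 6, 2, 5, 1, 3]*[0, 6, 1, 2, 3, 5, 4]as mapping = [0→3, 1→0, 2→4, 3→1, 4→5, 5→6, 6→2]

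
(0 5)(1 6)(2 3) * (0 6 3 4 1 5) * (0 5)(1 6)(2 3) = (0 5 1 2 4 6)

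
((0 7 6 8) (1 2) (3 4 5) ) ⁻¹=(0 8 6 7) (1 2) (3 5 4) 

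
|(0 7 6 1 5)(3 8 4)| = 15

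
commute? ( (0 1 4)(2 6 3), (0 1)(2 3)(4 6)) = no: (0 1 4)(2 6 3) * (0 1)(2 3)(4 6) = (1 6 2 4), (0 1)(2 3)(4 6) * (0 1 4)(2 6 3) = (0 4 3 6)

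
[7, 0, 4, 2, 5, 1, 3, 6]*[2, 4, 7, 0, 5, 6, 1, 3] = [3, 2, 5, 7, 6, 4, 0, 1]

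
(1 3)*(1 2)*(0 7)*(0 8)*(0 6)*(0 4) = (0 7 8 6 4)(1 3 2)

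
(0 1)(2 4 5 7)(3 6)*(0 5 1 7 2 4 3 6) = (0 7 4 1 5 2 3)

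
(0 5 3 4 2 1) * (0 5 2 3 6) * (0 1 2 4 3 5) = (0 4 5 6 1)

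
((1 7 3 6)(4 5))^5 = (1 7 3 6)(4 5)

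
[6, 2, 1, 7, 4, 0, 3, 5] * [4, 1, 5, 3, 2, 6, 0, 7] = [0, 5, 1, 7, 2, 4, 3, 6]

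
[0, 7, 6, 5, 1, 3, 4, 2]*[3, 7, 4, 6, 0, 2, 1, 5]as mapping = [0→3, 1→5, 2→1, 3→2, 4→7, 5→6, 6→0, 7→4]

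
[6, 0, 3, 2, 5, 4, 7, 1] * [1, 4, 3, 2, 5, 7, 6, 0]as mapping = [0→6, 1→1, 2→2, 3→3, 4→7, 5→5, 6→0, 7→4]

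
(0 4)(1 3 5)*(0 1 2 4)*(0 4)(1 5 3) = (0 4 5 2)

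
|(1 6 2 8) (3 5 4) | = 12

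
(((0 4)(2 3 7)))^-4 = (2 7 3)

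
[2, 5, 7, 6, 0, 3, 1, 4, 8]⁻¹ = [4, 6, 0, 5, 7, 1, 3, 2, 8]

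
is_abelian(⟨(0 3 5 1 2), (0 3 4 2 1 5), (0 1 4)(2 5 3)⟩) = no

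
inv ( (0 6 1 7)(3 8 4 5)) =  (0 7 1 6)(3 5 4 8)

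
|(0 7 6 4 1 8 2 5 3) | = 9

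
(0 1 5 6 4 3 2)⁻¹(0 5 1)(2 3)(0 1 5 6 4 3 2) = (0 2)(1 6 5)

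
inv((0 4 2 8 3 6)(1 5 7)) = (0 6 3 8 2 4)(1 7 5)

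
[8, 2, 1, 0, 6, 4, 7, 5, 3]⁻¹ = [3, 2, 1, 8, 5, 7, 4, 6, 0]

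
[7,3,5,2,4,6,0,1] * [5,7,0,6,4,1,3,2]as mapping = [0→2,1→6,2→1,3→0,4→4,5→3,6→5,7→7]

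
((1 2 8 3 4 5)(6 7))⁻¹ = (1 5 4 3 8 2)(6 7)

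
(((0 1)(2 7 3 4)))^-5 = (0 1)(2 4 3 7)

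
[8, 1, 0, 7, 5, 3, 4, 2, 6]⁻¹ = [2, 1, 7, 5, 6, 4, 8, 3, 0]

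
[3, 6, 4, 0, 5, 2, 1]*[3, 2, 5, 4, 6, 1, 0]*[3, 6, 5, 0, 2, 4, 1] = [2, 3, 1, 0, 6, 4, 5]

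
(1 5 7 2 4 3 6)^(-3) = (1 4 5 3 7 6 2)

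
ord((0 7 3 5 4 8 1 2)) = 8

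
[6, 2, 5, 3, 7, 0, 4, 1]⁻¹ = [5, 7, 1, 3, 6, 2, 0, 4]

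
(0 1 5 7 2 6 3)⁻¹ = (0 3 6 2 7 5 1)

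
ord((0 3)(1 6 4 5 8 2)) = 6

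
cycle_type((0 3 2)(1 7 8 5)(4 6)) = 2.3.4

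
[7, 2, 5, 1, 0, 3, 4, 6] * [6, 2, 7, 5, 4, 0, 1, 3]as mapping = [0→3, 1→7, 2→0, 3→2, 4→6, 5→5, 6→4, 7→1]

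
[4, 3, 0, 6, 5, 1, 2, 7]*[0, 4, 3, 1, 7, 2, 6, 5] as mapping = [0→7, 1→1, 2→0, 3→6, 4→2, 5→4, 6→3, 7→5] 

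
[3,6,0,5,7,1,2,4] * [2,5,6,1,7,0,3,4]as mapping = [0→1,1→3,2→2,3→0,4→4,5→5,6→6,7→7]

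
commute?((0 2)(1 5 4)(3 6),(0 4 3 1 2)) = no:(0 2)(1 5 4)(3 6)*(0 4 3 1 2) = (1 5 3 6)(2 4),(0 4 3 1 2)*(0 2)(1 5 4)(3 6) = (0 1)(3 5 4 6)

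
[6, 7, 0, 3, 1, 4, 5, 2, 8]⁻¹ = [2, 4, 7, 3, 5, 6, 0, 1, 8]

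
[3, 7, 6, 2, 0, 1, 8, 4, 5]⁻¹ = [4, 5, 3, 0, 7, 8, 2, 1, 6]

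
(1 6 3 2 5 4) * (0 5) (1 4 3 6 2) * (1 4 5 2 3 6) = (0 2) (1 3 4 5 6) 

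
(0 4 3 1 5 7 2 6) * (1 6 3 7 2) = (0 4 7 1 5 2 3 6)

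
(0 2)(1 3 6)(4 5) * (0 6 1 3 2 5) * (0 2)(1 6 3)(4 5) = (0 4 2 3 6 1)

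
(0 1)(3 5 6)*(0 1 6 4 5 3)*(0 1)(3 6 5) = (0 5 4 3 6 1)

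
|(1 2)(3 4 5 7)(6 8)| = 4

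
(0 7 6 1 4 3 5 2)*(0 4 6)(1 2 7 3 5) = (0 3 1 6 2 4 5 7)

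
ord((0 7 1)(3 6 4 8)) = 12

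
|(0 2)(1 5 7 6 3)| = 10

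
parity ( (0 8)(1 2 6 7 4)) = odd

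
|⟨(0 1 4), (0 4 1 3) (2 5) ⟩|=24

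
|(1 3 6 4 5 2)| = 6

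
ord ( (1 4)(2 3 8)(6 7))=6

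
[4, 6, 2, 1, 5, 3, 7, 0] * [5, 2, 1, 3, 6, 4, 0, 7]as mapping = [0→6, 1→0, 2→1, 3→2, 4→4, 5→3, 6→7, 7→5]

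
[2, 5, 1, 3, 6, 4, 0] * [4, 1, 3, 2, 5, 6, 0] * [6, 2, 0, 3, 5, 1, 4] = [3, 4, 2, 0, 6, 1, 5]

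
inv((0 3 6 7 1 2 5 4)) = (0 4 5 2 1 7 6 3)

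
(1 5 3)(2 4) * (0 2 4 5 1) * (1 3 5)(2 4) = (0 4 2 1 3)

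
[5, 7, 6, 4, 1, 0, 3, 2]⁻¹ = [5, 4, 7, 6, 3, 0, 2, 1]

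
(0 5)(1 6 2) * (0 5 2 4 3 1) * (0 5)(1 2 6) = (0 6 4 3 2 5)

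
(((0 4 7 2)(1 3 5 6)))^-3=(0 4 7 2)(1 3 5 6)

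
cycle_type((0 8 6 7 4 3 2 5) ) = 8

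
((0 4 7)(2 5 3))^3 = ()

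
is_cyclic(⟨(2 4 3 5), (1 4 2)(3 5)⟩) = no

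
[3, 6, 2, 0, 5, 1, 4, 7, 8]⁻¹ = [3, 5, 2, 0, 6, 4, 1, 7, 8]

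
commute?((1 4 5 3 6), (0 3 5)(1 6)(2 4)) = no:(1 4 5 3 6)*(0 3 5)(1 6)(2 4) = (0 3 1 2 4), (0 3 5)(1 6)(2 4)*(1 4 5 3 6) = (0 6 4 2 5)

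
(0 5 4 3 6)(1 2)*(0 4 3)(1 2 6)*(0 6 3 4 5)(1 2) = (1 3 2)(4 6 5)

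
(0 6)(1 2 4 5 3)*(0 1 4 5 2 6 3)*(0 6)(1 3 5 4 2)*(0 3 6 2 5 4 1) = (0 4)(1 3 5 2)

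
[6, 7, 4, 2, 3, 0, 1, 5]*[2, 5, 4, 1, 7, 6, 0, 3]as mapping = [0→0, 1→3, 2→7, 3→4, 4→1, 5→2, 6→5, 7→6]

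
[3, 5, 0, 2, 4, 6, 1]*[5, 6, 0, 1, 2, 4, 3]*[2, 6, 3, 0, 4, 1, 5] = [6, 4, 1, 2, 3, 0, 5]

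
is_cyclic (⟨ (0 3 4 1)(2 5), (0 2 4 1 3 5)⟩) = no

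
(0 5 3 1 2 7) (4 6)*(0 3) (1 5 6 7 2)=(0 6 4 7 3 5) 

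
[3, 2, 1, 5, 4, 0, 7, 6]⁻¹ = [5, 2, 1, 0, 4, 3, 7, 6]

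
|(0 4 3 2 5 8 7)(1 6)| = 14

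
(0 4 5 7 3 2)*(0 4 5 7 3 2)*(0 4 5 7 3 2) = (0 7)(2 5)(3 4)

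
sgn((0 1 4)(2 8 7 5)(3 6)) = 1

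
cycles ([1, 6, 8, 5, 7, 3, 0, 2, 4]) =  (0 1 6)(2 8 4 7)(3 5)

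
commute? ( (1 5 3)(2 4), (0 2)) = no: (1 5 3)(2 4)*(0 2) = (0 2 4)(1 5 3), (0 2)*(1 5 3)(2 4) = (0 4 2)(1 5 3)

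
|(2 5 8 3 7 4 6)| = 7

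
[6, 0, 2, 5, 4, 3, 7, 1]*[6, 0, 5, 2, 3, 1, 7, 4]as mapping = [0→7, 1→6, 2→5, 3→1, 4→3, 5→2, 6→4, 7→0]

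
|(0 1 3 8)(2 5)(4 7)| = 4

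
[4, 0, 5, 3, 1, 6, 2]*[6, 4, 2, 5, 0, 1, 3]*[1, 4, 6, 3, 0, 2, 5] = [1, 5, 4, 2, 0, 3, 6]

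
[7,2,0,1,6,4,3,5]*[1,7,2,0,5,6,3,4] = [4,2,1,7,3,5,0,6]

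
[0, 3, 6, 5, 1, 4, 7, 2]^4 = [0, 1, 6, 3, 4, 5, 7, 2]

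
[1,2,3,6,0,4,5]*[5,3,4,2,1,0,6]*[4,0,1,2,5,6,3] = [2,5,1,3,6,0,4]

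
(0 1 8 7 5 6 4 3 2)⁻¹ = (0 2 3 4 6 5 7 8 1)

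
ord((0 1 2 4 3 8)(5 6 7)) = 6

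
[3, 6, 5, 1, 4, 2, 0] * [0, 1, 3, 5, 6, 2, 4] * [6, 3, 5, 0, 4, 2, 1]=[2, 4, 5, 3, 1, 0, 6]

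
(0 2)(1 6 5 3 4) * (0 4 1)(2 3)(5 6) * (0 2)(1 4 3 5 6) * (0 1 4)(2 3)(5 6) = (0 6 4 3)(1 5)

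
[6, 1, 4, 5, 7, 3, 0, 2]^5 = [6, 1, 7, 5, 2, 3, 0, 4]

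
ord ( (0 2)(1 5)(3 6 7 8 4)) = 10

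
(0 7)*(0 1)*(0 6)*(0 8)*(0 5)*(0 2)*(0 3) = (0 7 1 6 8 5 2 3)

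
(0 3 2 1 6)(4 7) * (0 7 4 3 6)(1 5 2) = (0 6 7 3 1)(2 5)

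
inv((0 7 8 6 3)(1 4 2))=(0 3 6 8 7)(1 2 4)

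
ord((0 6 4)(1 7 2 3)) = 12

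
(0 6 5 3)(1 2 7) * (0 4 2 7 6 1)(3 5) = (0 1 7)(2 6 3 4)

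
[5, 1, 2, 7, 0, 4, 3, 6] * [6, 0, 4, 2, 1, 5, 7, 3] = [5, 0, 4, 3, 6, 1, 2, 7]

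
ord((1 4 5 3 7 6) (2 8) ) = 6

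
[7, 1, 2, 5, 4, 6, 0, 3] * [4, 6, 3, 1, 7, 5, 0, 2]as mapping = [0→2, 1→6, 2→3, 3→5, 4→7, 5→0, 6→4, 7→1]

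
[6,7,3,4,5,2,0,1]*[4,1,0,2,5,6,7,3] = [7,3,2,5,6,0,4,1]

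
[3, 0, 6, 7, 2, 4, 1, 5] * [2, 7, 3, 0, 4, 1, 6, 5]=[0, 2, 6, 5, 3, 4, 7, 1]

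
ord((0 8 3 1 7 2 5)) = 7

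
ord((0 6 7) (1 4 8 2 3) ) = 15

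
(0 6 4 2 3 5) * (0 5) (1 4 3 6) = (0 1 4 2 6 3) 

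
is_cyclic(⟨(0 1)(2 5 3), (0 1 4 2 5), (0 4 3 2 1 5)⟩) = no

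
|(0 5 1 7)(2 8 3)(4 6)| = 12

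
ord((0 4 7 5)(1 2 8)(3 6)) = 12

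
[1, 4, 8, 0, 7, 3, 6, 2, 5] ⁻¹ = [3, 0, 7, 5, 1, 8, 6, 4, 2] 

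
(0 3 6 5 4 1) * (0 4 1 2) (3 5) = (0 5 1 4 2) (3 6) 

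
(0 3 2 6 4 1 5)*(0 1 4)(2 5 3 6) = (0 6)(1 3 5)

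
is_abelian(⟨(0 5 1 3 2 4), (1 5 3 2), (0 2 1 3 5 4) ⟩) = no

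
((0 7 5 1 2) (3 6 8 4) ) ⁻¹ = (0 2 1 5 7) (3 4 8 6) 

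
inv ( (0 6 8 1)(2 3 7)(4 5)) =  (0 1 8 6)(2 7 3)(4 5)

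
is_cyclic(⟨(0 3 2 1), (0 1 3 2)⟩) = no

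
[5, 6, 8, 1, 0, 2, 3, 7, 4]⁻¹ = [4, 3, 5, 6, 8, 0, 1, 7, 2]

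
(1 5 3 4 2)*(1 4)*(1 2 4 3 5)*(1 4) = (1 4)(2 3)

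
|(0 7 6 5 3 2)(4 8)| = 6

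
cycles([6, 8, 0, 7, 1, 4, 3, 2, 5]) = (0 6 3 7 2)(1 8 5 4)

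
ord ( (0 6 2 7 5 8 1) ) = 7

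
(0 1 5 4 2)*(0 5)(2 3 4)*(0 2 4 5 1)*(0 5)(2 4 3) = (0 5 3)(1 4 2)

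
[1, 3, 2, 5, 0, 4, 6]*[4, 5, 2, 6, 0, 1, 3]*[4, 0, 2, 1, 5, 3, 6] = [3, 6, 2, 0, 5, 4, 1]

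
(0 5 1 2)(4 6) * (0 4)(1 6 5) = (0 1 2 4 5 6)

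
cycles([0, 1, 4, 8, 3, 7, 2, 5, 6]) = (2 4 3 8 6)(5 7)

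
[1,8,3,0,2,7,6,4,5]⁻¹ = [3,0,4,2,7,8,6,5,1]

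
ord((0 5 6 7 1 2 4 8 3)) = 9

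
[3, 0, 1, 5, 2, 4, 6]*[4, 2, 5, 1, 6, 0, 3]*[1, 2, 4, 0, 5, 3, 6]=[2, 5, 4, 1, 3, 6, 0]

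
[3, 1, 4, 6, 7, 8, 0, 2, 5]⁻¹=[6, 1, 7, 0, 2, 8, 3, 4, 5]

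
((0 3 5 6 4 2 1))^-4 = (0 6 1 5 2 3 4)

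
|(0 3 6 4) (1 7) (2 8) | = 4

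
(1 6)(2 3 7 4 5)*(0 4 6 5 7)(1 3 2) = (0 4 7 6 3)(1 5)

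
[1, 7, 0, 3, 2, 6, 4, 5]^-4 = [5, 6, 7, 3, 1, 2, 0, 4]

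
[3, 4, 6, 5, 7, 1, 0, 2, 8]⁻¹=[6, 5, 7, 0, 1, 3, 2, 4, 8]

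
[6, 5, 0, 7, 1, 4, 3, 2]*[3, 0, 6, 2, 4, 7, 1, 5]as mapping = [0→1, 1→7, 2→3, 3→5, 4→0, 5→4, 6→2, 7→6]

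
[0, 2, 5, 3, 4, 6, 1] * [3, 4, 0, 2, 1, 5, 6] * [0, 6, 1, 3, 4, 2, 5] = [3, 0, 2, 1, 6, 5, 4]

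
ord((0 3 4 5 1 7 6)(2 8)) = 14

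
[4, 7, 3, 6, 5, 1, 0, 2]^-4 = [7, 6, 4, 5, 2, 3, 1, 0]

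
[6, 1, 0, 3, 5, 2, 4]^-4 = [6, 1, 0, 3, 5, 2, 4]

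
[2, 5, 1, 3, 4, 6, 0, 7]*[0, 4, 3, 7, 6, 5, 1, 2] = [3, 5, 4, 7, 6, 1, 0, 2]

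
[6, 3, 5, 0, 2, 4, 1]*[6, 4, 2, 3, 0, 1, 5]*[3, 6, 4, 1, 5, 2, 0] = [2, 1, 6, 0, 4, 3, 5]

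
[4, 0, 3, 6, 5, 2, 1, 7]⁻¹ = [1, 6, 5, 2, 0, 4, 3, 7]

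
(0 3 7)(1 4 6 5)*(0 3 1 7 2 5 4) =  (0 1)(2 5 7 3)(4 6)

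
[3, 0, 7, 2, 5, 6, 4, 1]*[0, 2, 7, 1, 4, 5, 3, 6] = [1, 0, 6, 7, 5, 3, 4, 2]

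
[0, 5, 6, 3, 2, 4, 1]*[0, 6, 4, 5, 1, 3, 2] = [0, 3, 2, 5, 4, 1, 6]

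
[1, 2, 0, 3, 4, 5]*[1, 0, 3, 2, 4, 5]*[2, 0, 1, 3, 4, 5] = [2, 3, 0, 1, 4, 5]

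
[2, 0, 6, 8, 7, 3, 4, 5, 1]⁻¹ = [1, 8, 0, 5, 6, 7, 2, 4, 3]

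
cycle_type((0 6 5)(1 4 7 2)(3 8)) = 2.3.4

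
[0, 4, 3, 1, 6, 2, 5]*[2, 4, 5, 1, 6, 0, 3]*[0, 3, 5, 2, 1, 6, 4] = [5, 4, 3, 1, 2, 6, 0]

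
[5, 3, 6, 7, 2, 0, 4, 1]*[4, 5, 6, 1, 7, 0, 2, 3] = [0, 1, 2, 3, 6, 4, 7, 5]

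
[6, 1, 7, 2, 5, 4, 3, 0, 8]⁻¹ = [7, 1, 3, 6, 5, 4, 0, 2, 8]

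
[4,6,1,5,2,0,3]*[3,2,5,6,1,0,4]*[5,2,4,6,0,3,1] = [2,0,4,5,3,6,1]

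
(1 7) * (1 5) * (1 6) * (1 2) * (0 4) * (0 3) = (0 4 3)(1 7 5 6 2)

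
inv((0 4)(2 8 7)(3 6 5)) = (0 4)(2 7 8)(3 5 6)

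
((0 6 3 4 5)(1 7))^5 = (1 7)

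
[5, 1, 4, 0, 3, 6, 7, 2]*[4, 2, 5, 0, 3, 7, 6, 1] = [7, 2, 3, 4, 0, 6, 1, 5]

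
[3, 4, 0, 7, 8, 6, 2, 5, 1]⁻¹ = [2, 8, 6, 0, 1, 7, 5, 3, 4]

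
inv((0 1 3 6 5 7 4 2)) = (0 2 4 7 5 6 3 1)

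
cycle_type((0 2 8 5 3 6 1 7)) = 8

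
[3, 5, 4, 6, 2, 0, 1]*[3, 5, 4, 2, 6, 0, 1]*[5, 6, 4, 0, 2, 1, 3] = [4, 5, 3, 6, 2, 0, 1]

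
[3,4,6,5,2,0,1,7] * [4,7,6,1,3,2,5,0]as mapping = [0→1,1→3,2→5,3→2,4→6,5→4,6→7,7→0]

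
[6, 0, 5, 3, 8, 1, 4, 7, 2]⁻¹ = [1, 5, 8, 3, 6, 2, 0, 7, 4]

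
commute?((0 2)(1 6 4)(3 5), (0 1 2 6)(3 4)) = no:(0 2)(1 6 4)(3 5) * (0 1 2 6)(3 4) = (0 6 3 5 4 2 1), (0 1 2 6)(3 4) * (0 2)(1 6 4)(3 5) = (0 6 2 4 5 3 1)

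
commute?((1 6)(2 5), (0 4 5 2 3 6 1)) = no:(1 6)(2 5)*(0 4 5 2 3 6 1) = (0 4 5 3 6), (0 4 5 2 3 6 1)*(1 6)(2 5) = (0 4 2 3 1)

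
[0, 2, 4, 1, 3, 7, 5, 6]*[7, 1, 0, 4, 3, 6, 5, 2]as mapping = [0→7, 1→0, 2→3, 3→1, 4→4, 5→2, 6→6, 7→5]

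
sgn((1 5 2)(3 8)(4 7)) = 1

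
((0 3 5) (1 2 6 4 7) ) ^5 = (0 5 3) 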